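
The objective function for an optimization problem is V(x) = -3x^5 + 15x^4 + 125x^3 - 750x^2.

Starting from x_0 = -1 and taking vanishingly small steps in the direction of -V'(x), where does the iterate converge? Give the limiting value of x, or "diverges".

-5

V'(x) = -15x(x - 5)(x - 4)(x + 5), so V'(-1) = 1800.
Gradient descent moves in the -V' direction, i.e. x is decreasing.
The nearest critical point in that direction is x = -5, where V'' = 6750 > 0 (a local minimum). The iterate converges there.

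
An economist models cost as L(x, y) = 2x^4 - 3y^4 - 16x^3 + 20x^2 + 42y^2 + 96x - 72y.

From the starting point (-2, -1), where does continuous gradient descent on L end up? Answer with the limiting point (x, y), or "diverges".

L is separable, so gradient descent decouples: x follows -∂L/∂x, y follows -∂L/∂y.
∂L/∂x = 8(x - 4)(x - 3)(x + 1); at x=-2 this is -240, so x increases.
∂L/∂y = -12(y - 2)(y - 1)(y + 3); at y=-1 this is -144, so y increases.
x converges to its nearest critical value -1 (a local min of the x-part); y converges to 1. The iterate converges to (-1, 1).

(-1, 1)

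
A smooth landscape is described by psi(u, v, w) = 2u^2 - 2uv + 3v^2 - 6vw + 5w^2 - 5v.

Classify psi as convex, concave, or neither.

psi is quadratic, so its Hessian is the constant matrix H = [[4, -2, 0], [-2, 6, -6], [0, -6, 10]].
Leading principal minors: 4, 20, 56.
All positive ⇒ H ≻ 0 ⇒ convex.

convex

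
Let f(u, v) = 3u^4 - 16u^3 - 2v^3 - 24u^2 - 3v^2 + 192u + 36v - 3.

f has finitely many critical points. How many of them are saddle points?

f separates as a function of u plus a function of v, so ∇f=0 decouples.
∂f/∂u = 12(u - 4)(u - 2)(u + 2) = 0 at u ∈ {-2, 2, 4}; ∂f/∂v = -6(v - 2)(v + 3) = 0 at v ∈ {-3, 2}.
The Hessian is diagonal: diag(f_uu, f_vv). Second derivatives: f_uu(-2)=288, f_uu(2)=-96, f_uu(4)=144; f_vv(-3)=30, f_vv(2)=-30.
Saddle points occur where the two diagonal entries have opposite signs: (-2, 2), (2, -3), (4, 2). Count: 3.

3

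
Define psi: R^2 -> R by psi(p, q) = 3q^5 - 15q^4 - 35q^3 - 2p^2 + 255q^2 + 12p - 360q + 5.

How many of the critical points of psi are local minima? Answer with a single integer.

0

psi separates as a function of p plus a function of q, so ∇psi=0 decouples.
∂psi/∂p = -4(p - 3) = 0 at p ∈ {3}; ∂psi/∂q = 15(q - 4)(q - 2)(q - 1)(q + 3) = 0 at q ∈ {-3, 1, 2, 4}.
The Hessian is diagonal: diag(psi_pp, psi_qq). Second derivatives: psi_pp(3)=-4; psi_qq(-3)=-2100, psi_qq(1)=180, psi_qq(2)=-150, psi_qq(4)=630.
Local minima occur where both diagonal entries positive: none. Count: 0.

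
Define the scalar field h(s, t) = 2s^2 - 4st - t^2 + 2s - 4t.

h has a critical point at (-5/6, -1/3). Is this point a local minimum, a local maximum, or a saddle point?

saddle point

The Hessian of h is constant: H = [[4, -4], [-4, -2]].
det(H) = 4·(-2) − (-4)² = -24.
Since det(H) < 0, H is indefinite and the critical point is a saddle point.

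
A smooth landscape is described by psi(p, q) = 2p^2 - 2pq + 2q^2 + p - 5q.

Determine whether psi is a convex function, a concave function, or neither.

psi is quadratic, so its Hessian is the constant matrix H = [[4, -2], [-2, 4]].
det(H) = 12, tr(H) = 8.
det(H) > 0 and tr(H) > 0, so H is positive definite everywhere: convex.

convex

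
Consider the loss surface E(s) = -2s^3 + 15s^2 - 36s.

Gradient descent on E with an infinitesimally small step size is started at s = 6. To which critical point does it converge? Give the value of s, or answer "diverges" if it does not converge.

E'(s) = -6(s - 3)(s - 2), so E'(6) = -72.
Gradient descent moves in the -E' direction, i.e. s is increasing.
There is no critical point above s=6, and E' keeps the same sign, so the iterate runs off to +∞.

diverges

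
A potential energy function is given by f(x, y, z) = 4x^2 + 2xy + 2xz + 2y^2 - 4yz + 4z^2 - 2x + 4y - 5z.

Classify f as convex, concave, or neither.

f is quadratic, so its Hessian is the constant matrix H = [[8, 2, 2], [2, 4, -4], [2, -4, 8]].
Leading principal minors: 8, 28, 48.
All positive ⇒ H ≻ 0 ⇒ convex.

convex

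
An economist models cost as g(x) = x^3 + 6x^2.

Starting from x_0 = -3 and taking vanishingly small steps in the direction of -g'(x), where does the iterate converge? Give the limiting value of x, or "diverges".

g'(x) = 3x(x + 4), so g'(-3) = -9.
Gradient descent moves in the -g' direction, i.e. x is increasing.
The nearest critical point in that direction is x = 0, where g'' = 12 > 0 (a local minimum). The iterate converges there.

0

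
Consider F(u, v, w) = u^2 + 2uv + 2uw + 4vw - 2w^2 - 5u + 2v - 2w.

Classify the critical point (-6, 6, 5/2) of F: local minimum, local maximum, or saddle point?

saddle point

The Hessian is constant: H = [[2, 2, 2], [2, 0, 4], [2, 4, -4]].
Leading principal minors: Δ₁ = 2, Δ₂ = -4, Δ₃ = 16.
The minors fit neither the all-positive nor the alternating-sign pattern, so H is indefinite: a saddle point.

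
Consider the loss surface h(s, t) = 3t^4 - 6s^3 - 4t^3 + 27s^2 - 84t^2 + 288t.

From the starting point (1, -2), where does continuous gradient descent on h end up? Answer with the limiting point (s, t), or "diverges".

h is separable, so gradient descent decouples: s follows -∂h/∂s, t follows -∂h/∂t.
∂h/∂s = -18s(s - 3); at s=1 this is 36, so s decreases.
∂h/∂t = 12(t - 3)(t - 2)(t + 4); at t=-2 this is 480, so t decreases.
s converges to its nearest critical value 0 (a local min of the s-part); t converges to -4. The iterate converges to (0, -4).

(0, -4)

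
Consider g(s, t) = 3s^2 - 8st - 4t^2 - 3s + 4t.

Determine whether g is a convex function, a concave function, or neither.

neither

g is quadratic, so its Hessian is the constant matrix H = [[6, -8], [-8, -8]].
det(H) = -112, tr(H) = -2.
det(H) < 0, so H is indefinite: neither convex nor concave.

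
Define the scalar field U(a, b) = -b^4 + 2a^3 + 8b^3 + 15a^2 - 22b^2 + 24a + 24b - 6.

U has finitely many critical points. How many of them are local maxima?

U separates as a function of a plus a function of b, so ∇U=0 decouples.
∂U/∂a = 6(a + 1)(a + 4) = 0 at a ∈ {-4, -1}; ∂U/∂b = -4(b - 3)(b - 2)(b - 1) = 0 at b ∈ {1, 2, 3}.
The Hessian is diagonal: diag(U_aa, U_bb). Second derivatives: U_aa(-4)=-18, U_aa(-1)=18; U_bb(1)=-8, U_bb(2)=4, U_bb(3)=-8.
Local maxima occur where both diagonal entries negative: (-4, 1), (-4, 3). Count: 2.

2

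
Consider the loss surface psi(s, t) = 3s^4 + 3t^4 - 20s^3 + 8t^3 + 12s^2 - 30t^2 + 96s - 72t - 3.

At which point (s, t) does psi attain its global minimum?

psi(s,t) separates as P(s) + Q(t) − 3, so its minimum is min P + min Q − 3.
P'(s) = 12(s - 4)(s - 2)(s + 1) vanishes at s ∈ {-1, 2, 4}; Q'(t) = 12(t - 2)(t + 1)(t + 3) vanishes at t ∈ {-3, -1, 2}.
Local minima of P (where P''>0): P(-1)=-61, P(4)=64. Local minima of Q: Q(-3)=-27, Q(2)=-152.
So the global minimum of psi is P(-1) + Q(2) − 3 = -61 − 152 − 3 = -216, attained at (-1, 2).

(-1, 2)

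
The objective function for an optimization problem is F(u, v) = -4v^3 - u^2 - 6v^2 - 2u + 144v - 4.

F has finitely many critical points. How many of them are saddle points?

1

F separates as a function of u plus a function of v, so ∇F=0 decouples.
∂F/∂u = -2(u + 1) = 0 at u ∈ {-1}; ∂F/∂v = -12(v - 3)(v + 4) = 0 at v ∈ {-4, 3}.
The Hessian is diagonal: diag(F_uu, F_vv). Second derivatives: F_uu(-1)=-2; F_vv(-4)=84, F_vv(3)=-84.
Saddle points occur where the two diagonal entries have opposite signs: (-1, -4). Count: 1.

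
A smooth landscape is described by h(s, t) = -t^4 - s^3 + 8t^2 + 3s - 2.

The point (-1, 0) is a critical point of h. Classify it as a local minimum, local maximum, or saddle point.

local minimum

The mixed partial ∂²h/∂s∂t is 0, so the Hessian at any point is diag(h_ss, h_tt) = diag(-6s, 4(-3t^2 + 4)).
At (-1, 0): H = diag(6, 16).
Both eigenvalues are positive, so H is positive definite: a local minimum.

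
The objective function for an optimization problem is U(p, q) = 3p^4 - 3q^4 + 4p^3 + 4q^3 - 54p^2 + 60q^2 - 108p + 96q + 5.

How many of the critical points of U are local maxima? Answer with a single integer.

2

U separates as a function of p plus a function of q, so ∇U=0 decouples.
∂U/∂p = 12(p - 3)(p + 1)(p + 3) = 0 at p ∈ {-3, -1, 3}; ∂U/∂q = -12(q - 4)(q + 1)(q + 2) = 0 at q ∈ {-2, -1, 4}.
The Hessian is diagonal: diag(U_pp, U_qq). Second derivatives: U_pp(-3)=144, U_pp(-1)=-96, U_pp(3)=288; U_qq(-2)=-72, U_qq(-1)=60, U_qq(4)=-360.
Local maxima occur where both diagonal entries negative: (-1, -2), (-1, 4). Count: 2.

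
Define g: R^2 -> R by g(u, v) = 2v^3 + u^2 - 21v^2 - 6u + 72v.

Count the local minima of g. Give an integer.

1

g separates as a function of u plus a function of v, so ∇g=0 decouples.
∂g/∂u = 2(u - 3) = 0 at u ∈ {3}; ∂g/∂v = 6(v - 4)(v - 3) = 0 at v ∈ {3, 4}.
The Hessian is diagonal: diag(g_uu, g_vv). Second derivatives: g_uu(3)=2; g_vv(3)=-6, g_vv(4)=6.
Local minima occur where both diagonal entries positive: (3, 4). Count: 1.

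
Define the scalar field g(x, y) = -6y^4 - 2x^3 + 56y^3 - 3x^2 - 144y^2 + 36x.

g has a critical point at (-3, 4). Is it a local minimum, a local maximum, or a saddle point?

The mixed partial ∂²g/∂x∂y is 0, so the Hessian at any point is diag(g_xx, g_yy) = diag(-6(2x + 1), 24(-3y^2 + 14y - 12)).
At (-3, 4): H = diag(30, -96).
The eigenvalues have opposite signs, so H is indefinite: a saddle point.

saddle point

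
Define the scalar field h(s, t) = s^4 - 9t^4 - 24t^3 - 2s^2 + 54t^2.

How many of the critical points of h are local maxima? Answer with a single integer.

2

h separates as a function of s plus a function of t, so ∇h=0 decouples.
∂h/∂s = 4s(s - 1)(s + 1) = 0 at s ∈ {-1, 0, 1}; ∂h/∂t = -36t(t - 1)(t + 3) = 0 at t ∈ {-3, 0, 1}.
The Hessian is diagonal: diag(h_ss, h_tt). Second derivatives: h_ss(-1)=8, h_ss(0)=-4, h_ss(1)=8; h_tt(-3)=-432, h_tt(0)=108, h_tt(1)=-144.
Local maxima occur where both diagonal entries negative: (0, -3), (0, 1). Count: 2.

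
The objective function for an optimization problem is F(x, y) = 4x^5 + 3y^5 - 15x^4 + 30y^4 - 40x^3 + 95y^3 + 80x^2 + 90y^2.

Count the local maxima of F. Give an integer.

4

F separates as a function of x plus a function of y, so ∇F=0 decouples.
∂F/∂x = 20x(x - 4)(x - 1)(x + 2) = 0 at x ∈ {-2, 0, 1, 4}; ∂F/∂y = 15y(y + 1)(y + 3)(y + 4) = 0 at y ∈ {-4, -3, -1, 0}.
The Hessian is diagonal: diag(F_xx, F_yy). Second derivatives: F_xx(-2)=-720, F_xx(0)=160, F_xx(1)=-180, F_xx(4)=1440; F_yy(-4)=-180, F_yy(-3)=90, F_yy(-1)=-90, F_yy(0)=180.
Local maxima occur where both diagonal entries negative: (-2, -4), (-2, -1), (1, -4), (1, -1). Count: 4.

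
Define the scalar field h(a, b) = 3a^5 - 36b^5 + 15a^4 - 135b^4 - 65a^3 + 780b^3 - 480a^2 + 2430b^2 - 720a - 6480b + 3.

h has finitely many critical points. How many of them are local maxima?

4

h separates as a function of a plus a function of b, so ∇h=0 decouples.
∂h/∂a = 15(a - 4)(a + 1)(a + 3)(a + 4) = 0 at a ∈ {-4, -3, -1, 4}; ∂h/∂b = -180(b - 3)(b - 1)(b + 3)(b + 4) = 0 at b ∈ {-4, -3, 1, 3}.
The Hessian is diagonal: diag(h_aa, h_bb). Second derivatives: h_aa(-4)=-360, h_aa(-3)=210, h_aa(-1)=-450, h_aa(4)=4200; h_bb(-4)=6300, h_bb(-3)=-4320, h_bb(1)=7200, h_bb(3)=-15120.
Local maxima occur where both diagonal entries negative: (-4, -3), (-4, 3), (-1, -3), (-1, 3). Count: 4.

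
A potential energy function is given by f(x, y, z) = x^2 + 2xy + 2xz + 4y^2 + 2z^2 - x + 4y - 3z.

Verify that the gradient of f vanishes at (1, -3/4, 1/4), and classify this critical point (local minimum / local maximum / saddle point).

∇f = (2x + 2y + 2z - 1, 2x + 8y + 4, 2x + 4z - 3); substituting (1, -3/4, 1/4) gives ∇f = (0, 0, 0), so (1, -3/4, 1/4) is indeed a critical point.
The Hessian is constant: H = [[2, 2, 2], [2, 8, 0], [2, 0, 4]].
Leading principal minors: Δ₁ = 2, Δ₂ = 12, Δ₃ = 16.
All leading minors are positive, so H is positive definite: a local minimum.

local minimum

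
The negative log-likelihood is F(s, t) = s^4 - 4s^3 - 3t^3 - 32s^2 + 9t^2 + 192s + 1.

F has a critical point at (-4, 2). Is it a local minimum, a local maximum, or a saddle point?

The mixed partial ∂²F/∂s∂t is 0, so the Hessian at any point is diag(F_ss, F_tt) = diag(4(3s^2 - 6s - 16), 18(-t + 1)).
At (-4, 2): H = diag(224, -18).
The eigenvalues have opposite signs, so H is indefinite: a saddle point.

saddle point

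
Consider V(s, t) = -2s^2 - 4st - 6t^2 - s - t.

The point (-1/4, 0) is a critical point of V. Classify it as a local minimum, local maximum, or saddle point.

local maximum

The Hessian of V is constant: H = [[-4, -4], [-4, -12]].
det(H) = (-4)·(-12) − (-4)² = 32.
det(H) > 0 and tr(H) = -16 < 0, so H is negative definite and the point is a local maximum.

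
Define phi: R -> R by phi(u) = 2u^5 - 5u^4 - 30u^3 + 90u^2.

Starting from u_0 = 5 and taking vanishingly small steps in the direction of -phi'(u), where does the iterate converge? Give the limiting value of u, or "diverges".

phi'(u) = 10u(u - 3)(u - 2)(u + 3), so phi'(5) = 2400.
Gradient descent moves in the -phi' direction, i.e. u is decreasing.
The nearest critical point in that direction is u = 3, where phi'' = 180 > 0 (a local minimum). The iterate converges there.

3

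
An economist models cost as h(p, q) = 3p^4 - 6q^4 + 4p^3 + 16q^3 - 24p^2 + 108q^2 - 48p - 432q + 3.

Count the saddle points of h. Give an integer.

5

h separates as a function of p plus a function of q, so ∇h=0 decouples.
∂h/∂p = 12(p - 2)(p + 1)(p + 2) = 0 at p ∈ {-2, -1, 2}; ∂h/∂q = -24(q - 3)(q - 2)(q + 3) = 0 at q ∈ {-3, 2, 3}.
The Hessian is diagonal: diag(h_pp, h_qq). Second derivatives: h_pp(-2)=48, h_pp(-1)=-36, h_pp(2)=144; h_qq(-3)=-720, h_qq(2)=120, h_qq(3)=-144.
Saddle points occur where the two diagonal entries have opposite signs: (-2, -3), (-2, 3), (-1, 2), (2, -3), (2, 3). Count: 5.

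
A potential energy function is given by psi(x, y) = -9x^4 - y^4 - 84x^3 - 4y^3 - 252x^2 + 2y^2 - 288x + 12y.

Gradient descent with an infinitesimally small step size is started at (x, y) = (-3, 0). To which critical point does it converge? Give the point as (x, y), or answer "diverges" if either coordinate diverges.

psi is separable, so gradient descent decouples: x follows -∂psi/∂x, y follows -∂psi/∂y.
∂psi/∂x = -36(x + 1)(x + 2)(x + 4); at x=-3 this is -72, so x increases.
∂psi/∂y = -4(y - 1)(y + 1)(y + 3); at y=0 this is 12, so y decreases.
x converges to its nearest critical value -2 (a local min of the x-part); y converges to -1. The iterate converges to (-2, -1).

(-2, -1)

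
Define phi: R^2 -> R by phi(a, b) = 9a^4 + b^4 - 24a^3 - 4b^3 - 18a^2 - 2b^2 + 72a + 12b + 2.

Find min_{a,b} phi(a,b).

-64

phi(a,b) separates as P(a) + Q(b) + 2, so its minimum is min P + min Q + 2.
P'(a) = 36(a - 2)(a - 1)(a + 1) vanishes at a ∈ {-1, 1, 2}; Q'(b) = 4(b - 3)(b - 1)(b + 1) vanishes at b ∈ {-1, 1, 3}.
Local minima of P (where P''>0): P(-1)=-57, P(2)=24. Local minima of Q: Q(-1)=-9, Q(3)=-9.
So the global minimum of phi is P(-1) + Q(-1) + 2 = -57 − 9 + 2 = -64, attained at (-1, -1).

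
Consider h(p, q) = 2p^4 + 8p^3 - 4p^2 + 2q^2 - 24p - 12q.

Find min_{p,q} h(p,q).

h(p,q) separates as A(p) + B(q), so its minimum is min A + min B.
A'(p) = 8(p - 1)(p + 1)(p + 3) vanishes at p ∈ {-3, -1, 1}; B'(q) = 4q - 12 vanishes at q ∈ {3}.
Local minima of A (where A''>0): A(-3)=-18, A(1)=-18. Local minima of B: B(3)=-18.
So the global minimum of h is A(-3) + B(3) = -18 − 18 = -36, attained at (-3, 3).

-36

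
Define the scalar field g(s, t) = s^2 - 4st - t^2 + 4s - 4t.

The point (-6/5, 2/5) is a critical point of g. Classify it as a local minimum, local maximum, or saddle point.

saddle point

The Hessian of g is constant: H = [[2, -4], [-4, -2]].
det(H) = 2·(-2) − (-4)² = -20.
Since det(H) < 0, H is indefinite and the critical point is a saddle point.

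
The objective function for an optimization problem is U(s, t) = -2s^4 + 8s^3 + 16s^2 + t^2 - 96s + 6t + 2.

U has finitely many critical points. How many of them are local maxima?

0

U separates as a function of s plus a function of t, so ∇U=0 decouples.
∂U/∂s = -8(s - 3)(s - 2)(s + 2) = 0 at s ∈ {-2, 2, 3}; ∂U/∂t = 2(t + 3) = 0 at t ∈ {-3}.
The Hessian is diagonal: diag(U_ss, U_tt). Second derivatives: U_ss(-2)=-160, U_ss(2)=32, U_ss(3)=-40; U_tt(-3)=2.
Local maxima occur where both diagonal entries negative: none. Count: 0.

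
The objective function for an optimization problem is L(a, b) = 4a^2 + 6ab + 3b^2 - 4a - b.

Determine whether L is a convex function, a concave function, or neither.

convex

L is quadratic, so its Hessian is the constant matrix H = [[8, 6], [6, 6]].
det(H) = 12, tr(H) = 14.
det(H) > 0 and tr(H) > 0, so H is positive definite everywhere: convex.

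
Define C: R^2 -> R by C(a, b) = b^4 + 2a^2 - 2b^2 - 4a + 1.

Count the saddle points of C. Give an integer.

1

C separates as a function of a plus a function of b, so ∇C=0 decouples.
∂C/∂a = 4(a - 1) = 0 at a ∈ {1}; ∂C/∂b = 4b(b - 1)(b + 1) = 0 at b ∈ {-1, 0, 1}.
The Hessian is diagonal: diag(C_aa, C_bb). Second derivatives: C_aa(1)=4; C_bb(-1)=8, C_bb(0)=-4, C_bb(1)=8.
Saddle points occur where the two diagonal entries have opposite signs: (1, 0). Count: 1.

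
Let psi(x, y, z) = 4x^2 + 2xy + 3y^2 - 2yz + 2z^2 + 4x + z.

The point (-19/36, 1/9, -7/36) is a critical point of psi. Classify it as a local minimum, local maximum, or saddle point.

The Hessian is constant: H = [[8, 2, 0], [2, 6, -2], [0, -2, 4]].
Leading principal minors: Δ₁ = 8, Δ₂ = 44, Δ₃ = 144.
All leading minors are positive, so H is positive definite: a local minimum.

local minimum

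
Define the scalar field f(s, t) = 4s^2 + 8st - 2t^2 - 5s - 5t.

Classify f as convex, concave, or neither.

neither

f is quadratic, so its Hessian is the constant matrix H = [[8, 8], [8, -4]].
det(H) = -96, tr(H) = 4.
det(H) < 0, so H is indefinite: neither convex nor concave.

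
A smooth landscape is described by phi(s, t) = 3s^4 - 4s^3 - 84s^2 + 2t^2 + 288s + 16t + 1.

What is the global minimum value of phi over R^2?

phi(s,t) separates as P(s) + Q(t) + 1, so its minimum is min P + min Q + 1.
P'(s) = 12(s - 3)(s - 2)(s + 4) vanishes at s ∈ {-4, 2, 3}; Q'(t) = 4(t + 4) vanishes at t ∈ {-4}.
Local minima of P (where P''>0): P(-4)=-1472, P(3)=243. Local minima of Q: Q(-4)=-32.
So the global minimum of phi is P(-4) + Q(-4) + 1 = -1472 − 32 + 1 = -1503, attained at (-4, -4).

-1503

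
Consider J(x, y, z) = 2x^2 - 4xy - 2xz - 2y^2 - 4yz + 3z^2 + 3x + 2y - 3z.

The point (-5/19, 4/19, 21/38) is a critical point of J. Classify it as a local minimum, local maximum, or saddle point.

The Hessian is constant: H = [[4, -4, -2], [-4, -4, -4], [-2, -4, 6]].
Leading principal minors: Δ₁ = 4, Δ₂ = -32, Δ₃ = -304.
The minors fit neither the all-positive nor the alternating-sign pattern, so H is indefinite: a saddle point.

saddle point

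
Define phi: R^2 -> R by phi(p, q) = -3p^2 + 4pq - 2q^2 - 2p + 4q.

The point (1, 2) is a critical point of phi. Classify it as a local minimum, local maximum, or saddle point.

The Hessian of phi is constant: H = [[-6, 4], [4, -4]].
det(H) = (-6)·(-4) − 4² = 8.
det(H) > 0 and tr(H) = -10 < 0, so H is negative definite and the point is a local maximum.

local maximum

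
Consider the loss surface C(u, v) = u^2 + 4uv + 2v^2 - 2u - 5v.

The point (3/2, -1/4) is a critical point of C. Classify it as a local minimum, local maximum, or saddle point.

saddle point

The Hessian of C is constant: H = [[2, 4], [4, 4]].
det(H) = 2·4 − 4² = -8.
Since det(H) < 0, H is indefinite and the critical point is a saddle point.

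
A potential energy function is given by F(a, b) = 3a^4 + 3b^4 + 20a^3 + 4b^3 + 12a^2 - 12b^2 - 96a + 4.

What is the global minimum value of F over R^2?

F(a,b) separates as P(a) + Q(b) + 4, so its minimum is min P + min Q + 4.
P'(a) = 12(a - 1)(a + 2)(a + 4) vanishes at a ∈ {-4, -2, 1}; Q'(b) = 12b(b - 1)(b + 2) vanishes at b ∈ {-2, 0, 1}.
Local minima of P (where P''>0): P(-4)=64, P(1)=-61. Local minima of Q: Q(-2)=-32, Q(1)=-5.
So the global minimum of F is P(1) + Q(-2) + 4 = -61 − 32 + 4 = -89, attained at (1, -2).

-89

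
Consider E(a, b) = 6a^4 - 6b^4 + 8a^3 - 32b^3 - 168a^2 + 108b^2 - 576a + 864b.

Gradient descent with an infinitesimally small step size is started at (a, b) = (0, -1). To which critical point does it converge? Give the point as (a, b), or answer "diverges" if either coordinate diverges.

(4, -3)

E is separable, so gradient descent decouples: a follows -∂E/∂a, b follows -∂E/∂b.
∂E/∂a = 24(a - 4)(a + 2)(a + 3); at a=0 this is -576, so a increases.
∂E/∂b = -24(b - 3)(b + 3)(b + 4); at b=-1 this is 576, so b decreases.
a converges to its nearest critical value 4 (a local min of the a-part); b converges to -3. The iterate converges to (4, -3).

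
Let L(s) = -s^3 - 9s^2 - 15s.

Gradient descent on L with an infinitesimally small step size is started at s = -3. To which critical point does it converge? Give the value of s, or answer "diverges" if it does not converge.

-5

L'(s) = -3(s + 1)(s + 5), so L'(-3) = 12.
Gradient descent moves in the -L' direction, i.e. s is decreasing.
The nearest critical point in that direction is s = -5, where L'' = 12 > 0 (a local minimum). The iterate converges there.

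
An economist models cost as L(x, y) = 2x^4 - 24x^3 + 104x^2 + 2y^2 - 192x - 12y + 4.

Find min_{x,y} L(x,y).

-142

L(x,y) separates as P(x) + Q(y) + 4, so its minimum is min P + min Q + 4.
P'(x) = 8(x - 4)(x - 3)(x - 2) vanishes at x ∈ {2, 3, 4}; Q'(y) = 4y - 12 vanishes at y ∈ {3}.
Local minima of P (where P''>0): P(2)=-128, P(4)=-128. Local minima of Q: Q(3)=-18.
So the global minimum of L is P(2) + Q(3) + 4 = -128 − 18 + 4 = -142, attained at (2, 3).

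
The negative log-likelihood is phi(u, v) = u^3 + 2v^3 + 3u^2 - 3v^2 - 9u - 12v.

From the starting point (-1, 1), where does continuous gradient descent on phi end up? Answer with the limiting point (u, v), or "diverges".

(1, 2)

phi is separable, so gradient descent decouples: u follows -∂phi/∂u, v follows -∂phi/∂v.
∂phi/∂u = 3(u - 1)(u + 3); at u=-1 this is -12, so u increases.
∂phi/∂v = 6(v - 2)(v + 1); at v=1 this is -12, so v increases.
u converges to its nearest critical value 1 (a local min of the u-part); v converges to 2. The iterate converges to (1, 2).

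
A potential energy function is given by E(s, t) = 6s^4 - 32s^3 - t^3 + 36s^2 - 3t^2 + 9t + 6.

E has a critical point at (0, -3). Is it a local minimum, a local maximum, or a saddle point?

local minimum

The mixed partial ∂²E/∂s∂t is 0, so the Hessian at any point is diag(E_ss, E_tt) = diag(24(3s^2 - 8s + 3), -6(t + 1)).
At (0, -3): H = diag(72, 12).
Both eigenvalues are positive, so H is positive definite: a local minimum.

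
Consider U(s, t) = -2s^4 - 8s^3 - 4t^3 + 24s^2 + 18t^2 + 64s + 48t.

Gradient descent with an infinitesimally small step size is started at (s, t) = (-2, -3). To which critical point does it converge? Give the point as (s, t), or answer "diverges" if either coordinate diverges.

U is separable, so gradient descent decouples: s follows -∂U/∂s, t follows -∂U/∂t.
∂U/∂s = -8(s - 2)(s + 1)(s + 4); at s=-2 this is -64, so s increases.
∂U/∂t = -12(t - 4)(t + 1); at t=-3 this is -168, so t increases.
s converges to its nearest critical value -1 (a local min of the s-part); t converges to -1. The iterate converges to (-1, -1).

(-1, -1)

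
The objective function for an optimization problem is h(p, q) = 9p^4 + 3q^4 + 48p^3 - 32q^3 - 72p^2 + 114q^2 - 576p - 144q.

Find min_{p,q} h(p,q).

-971

h(p,q) separates as A(p) + B(q), so its minimum is min A + min B.
A'(p) = 36(p - 2)(p + 2)(p + 4) vanishes at p ∈ {-4, -2, 2}; B'(q) = 12(q - 4)(q - 3)(q - 1) vanishes at q ∈ {1, 3, 4}.
Local minima of A (where A''>0): A(-4)=384, A(2)=-912. Local minima of B: B(1)=-59, B(4)=-32.
So the global minimum of h is A(2) + B(1) = -912 − 59 = -971, attained at (2, 1).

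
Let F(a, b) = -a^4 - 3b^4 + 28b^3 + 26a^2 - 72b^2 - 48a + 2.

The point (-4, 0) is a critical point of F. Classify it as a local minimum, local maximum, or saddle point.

local maximum

The mixed partial ∂²F/∂a∂b is 0, so the Hessian at any point is diag(F_aa, F_bb) = diag(4(-3a^2 + 13), 12(-3b^2 + 14b - 12)).
At (-4, 0): H = diag(-140, -144).
Both eigenvalues are negative, so H is negative definite: a local maximum.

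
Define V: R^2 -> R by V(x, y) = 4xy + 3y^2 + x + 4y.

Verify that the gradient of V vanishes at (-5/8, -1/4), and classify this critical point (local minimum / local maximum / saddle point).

∇V = (4y + 1, 4x + 6y + 4); substituting (-5/8, -1/4) gives ∇V = (0, 0), so (-5/8, -1/4) is indeed a critical point.
The Hessian of V is constant: H = [[0, 4], [4, 6]].
det(H) = 0·6 − 4² = -16.
Since det(H) < 0, H is indefinite and the critical point is a saddle point.

saddle point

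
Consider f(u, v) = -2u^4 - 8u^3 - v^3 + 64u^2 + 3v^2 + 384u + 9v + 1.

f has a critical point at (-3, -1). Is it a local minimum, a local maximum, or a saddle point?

local minimum

The mixed partial ∂²f/∂u∂v is 0, so the Hessian at any point is diag(f_uu, f_vv) = diag(8(-3u^2 - 6u + 16), 6(-v + 1)).
At (-3, -1): H = diag(56, 12).
Both eigenvalues are positive, so H is positive definite: a local minimum.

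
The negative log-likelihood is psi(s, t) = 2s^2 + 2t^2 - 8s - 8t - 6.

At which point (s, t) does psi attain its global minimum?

psi(s,t) separates as P(s) + Q(t) − 6, so its minimum is min P + min Q − 6.
P'(s) = 4s - 8 vanishes at s ∈ {2}; Q'(t) = 4(t - 2) vanishes at t ∈ {2}.
Local minima of P (where P''>0): P(2)=-8. Local minima of Q: Q(2)=-8.
So the global minimum of psi is P(2) + Q(2) − 6 = -8 − 8 − 6 = -22, attained at (2, 2).

(2, 2)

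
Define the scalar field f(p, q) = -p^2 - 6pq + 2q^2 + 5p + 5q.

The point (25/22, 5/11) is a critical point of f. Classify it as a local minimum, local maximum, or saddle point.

saddle point

The Hessian of f is constant: H = [[-2, -6], [-6, 4]].
det(H) = (-2)·4 − (-6)² = -44.
Since det(H) < 0, H is indefinite and the critical point is a saddle point.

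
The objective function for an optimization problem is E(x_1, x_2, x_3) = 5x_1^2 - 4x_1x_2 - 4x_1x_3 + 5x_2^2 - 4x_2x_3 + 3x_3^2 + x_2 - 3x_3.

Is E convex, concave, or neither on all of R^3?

E is quadratic, so its Hessian is the constant matrix H = [[10, -4, -4], [-4, 10, -4], [-4, -4, 6]].
Leading principal minors: 10, 84, 56.
All positive ⇒ H ≻ 0 ⇒ convex.

convex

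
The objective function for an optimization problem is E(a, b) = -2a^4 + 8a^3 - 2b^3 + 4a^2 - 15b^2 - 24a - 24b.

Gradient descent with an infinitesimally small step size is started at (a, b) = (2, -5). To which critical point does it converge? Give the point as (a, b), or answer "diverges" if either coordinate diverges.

(1, -4)

E is separable, so gradient descent decouples: a follows -∂E/∂a, b follows -∂E/∂b.
∂E/∂a = -8(a - 3)(a - 1)(a + 1); at a=2 this is 24, so a decreases.
∂E/∂b = -6(b + 1)(b + 4); at b=-5 this is -24, so b increases.
a converges to its nearest critical value 1 (a local min of the a-part); b converges to -4. The iterate converges to (1, -4).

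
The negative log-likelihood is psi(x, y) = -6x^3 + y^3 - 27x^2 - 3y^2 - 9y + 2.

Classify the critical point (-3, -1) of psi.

saddle point

The mixed partial ∂²psi/∂x∂y is 0, so the Hessian at any point is diag(psi_xx, psi_yy) = diag(-18(2x + 3), 6(y - 1)).
At (-3, -1): H = diag(54, -12).
The eigenvalues have opposite signs, so H is indefinite: a saddle point.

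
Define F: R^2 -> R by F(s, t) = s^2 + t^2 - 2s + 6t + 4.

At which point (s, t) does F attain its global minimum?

F(s,t) separates as P(s) + Q(t) + 4, so its minimum is min P + min Q + 4.
P'(s) = 2s - 2 vanishes at s ∈ {1}; Q'(t) = 2(t + 3) vanishes at t ∈ {-3}.
Local minima of P (where P''>0): P(1)=-1. Local minima of Q: Q(-3)=-9.
So the global minimum of F is P(1) + Q(-3) + 4 = -1 − 9 + 4 = -6, attained at (1, -3).

(1, -3)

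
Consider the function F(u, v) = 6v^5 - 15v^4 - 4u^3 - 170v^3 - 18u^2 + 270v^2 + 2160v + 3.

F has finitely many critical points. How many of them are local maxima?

2

F separates as a function of u plus a function of v, so ∇F=0 decouples.
∂F/∂u = -12u(u + 3) = 0 at u ∈ {-3, 0}; ∂F/∂v = 30(v - 4)(v - 3)(v + 2)(v + 3) = 0 at v ∈ {-3, -2, 3, 4}.
The Hessian is diagonal: diag(F_uu, F_vv). Second derivatives: F_uu(-3)=36, F_uu(0)=-36; F_vv(-3)=-1260, F_vv(-2)=900, F_vv(3)=-900, F_vv(4)=1260.
Local maxima occur where both diagonal entries negative: (0, -3), (0, 3). Count: 2.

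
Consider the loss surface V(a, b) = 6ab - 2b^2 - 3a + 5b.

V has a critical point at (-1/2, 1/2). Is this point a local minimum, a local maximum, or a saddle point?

The Hessian of V is constant: H = [[0, 6], [6, -4]].
det(H) = 0·(-4) − 6² = -36.
Since det(H) < 0, H is indefinite and the critical point is a saddle point.

saddle point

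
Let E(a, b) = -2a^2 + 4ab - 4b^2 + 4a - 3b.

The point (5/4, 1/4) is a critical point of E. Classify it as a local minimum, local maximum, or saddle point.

local maximum

The Hessian of E is constant: H = [[-4, 4], [4, -8]].
det(H) = (-4)·(-8) − 4² = 16.
det(H) > 0 and tr(H) = -12 < 0, so H is negative definite and the point is a local maximum.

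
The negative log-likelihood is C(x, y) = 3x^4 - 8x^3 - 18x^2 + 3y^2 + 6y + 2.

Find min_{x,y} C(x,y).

C(x,y) separates as P(x) + Q(y) + 2, so its minimum is min P + min Q + 2.
P'(x) = 12x(x - 3)(x + 1) vanishes at x ∈ {-1, 0, 3}; Q'(y) = 6y + 6 vanishes at y ∈ {-1}.
Local minima of P (where P''>0): P(-1)=-7, P(3)=-135. Local minima of Q: Q(-1)=-3.
So the global minimum of C is P(3) + Q(-1) + 2 = -135 − 3 + 2 = -136, attained at (3, -1).

-136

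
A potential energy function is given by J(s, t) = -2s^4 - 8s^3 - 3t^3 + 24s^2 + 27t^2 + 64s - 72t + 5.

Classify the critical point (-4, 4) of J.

The mixed partial ∂²J/∂s∂t is 0, so the Hessian at any point is diag(J_ss, J_tt) = diag(24(-s^2 - 2s + 2), 18(-t + 3)).
At (-4, 4): H = diag(-144, -18).
Both eigenvalues are negative, so H is negative definite: a local maximum.

local maximum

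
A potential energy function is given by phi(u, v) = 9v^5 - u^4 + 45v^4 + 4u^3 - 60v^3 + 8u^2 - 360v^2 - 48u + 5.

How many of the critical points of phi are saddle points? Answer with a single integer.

6

phi separates as a function of u plus a function of v, so ∇phi=0 decouples.
∂phi/∂u = -4(u - 3)(u - 2)(u + 2) = 0 at u ∈ {-2, 2, 3}; ∂phi/∂v = 45v(v - 2)(v + 2)(v + 4) = 0 at v ∈ {-4, -2, 0, 2}.
The Hessian is diagonal: diag(phi_uu, phi_vv). Second derivatives: phi_uu(-2)=-80, phi_uu(2)=16, phi_uu(3)=-20; phi_vv(-4)=-2160, phi_vv(-2)=720, phi_vv(0)=-720, phi_vv(2)=2160.
Saddle points occur where the two diagonal entries have opposite signs: (-2, -2), (-2, 2), (2, -4), (2, 0), (3, -2), (3, 2). Count: 6.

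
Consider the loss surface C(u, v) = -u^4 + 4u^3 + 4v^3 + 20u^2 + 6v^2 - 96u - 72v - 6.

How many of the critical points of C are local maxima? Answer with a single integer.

2

C separates as a function of u plus a function of v, so ∇C=0 decouples.
∂C/∂u = -4(u - 4)(u - 2)(u + 3) = 0 at u ∈ {-3, 2, 4}; ∂C/∂v = 12(v - 2)(v + 3) = 0 at v ∈ {-3, 2}.
The Hessian is diagonal: diag(C_uu, C_vv). Second derivatives: C_uu(-3)=-140, C_uu(2)=40, C_uu(4)=-56; C_vv(-3)=-60, C_vv(2)=60.
Local maxima occur where both diagonal entries negative: (-3, -3), (4, -3). Count: 2.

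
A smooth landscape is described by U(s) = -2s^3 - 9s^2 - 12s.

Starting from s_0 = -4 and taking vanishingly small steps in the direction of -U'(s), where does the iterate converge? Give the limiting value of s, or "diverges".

-2

U'(s) = -6(s + 1)(s + 2), so U'(-4) = -36.
Gradient descent moves in the -U' direction, i.e. s is increasing.
The nearest critical point in that direction is s = -2, where U'' = 6 > 0 (a local minimum). The iterate converges there.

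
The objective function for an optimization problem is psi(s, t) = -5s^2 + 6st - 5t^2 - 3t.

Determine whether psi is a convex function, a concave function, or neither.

concave

psi is quadratic, so its Hessian is the constant matrix H = [[-10, 6], [6, -10]].
det(H) = 64, tr(H) = -20.
det(H) > 0 and tr(H) < 0, so H is negative definite everywhere: concave.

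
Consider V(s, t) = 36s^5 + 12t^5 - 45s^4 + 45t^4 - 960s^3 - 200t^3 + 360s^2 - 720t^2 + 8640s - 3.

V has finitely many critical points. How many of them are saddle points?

V separates as a function of s plus a function of t, so ∇V=0 decouples.
∂V/∂s = 180(s - 4)(s - 2)(s + 2)(s + 3) = 0 at s ∈ {-3, -2, 2, 4}; ∂V/∂t = 60t(t - 3)(t + 2)(t + 4) = 0 at t ∈ {-4, -2, 0, 3}.
The Hessian is diagonal: diag(V_ss, V_tt). Second derivatives: V_ss(-3)=-6300, V_ss(-2)=4320, V_ss(2)=-7200, V_ss(4)=15120; V_tt(-4)=-3360, V_tt(-2)=1200, V_tt(0)=-1440, V_tt(3)=6300.
Saddle points occur where the two diagonal entries have opposite signs: (-3, -2), (-3, 3), (-2, -4), (-2, 0), (2, -2), (2, 3), (4, -4), (4, 0). Count: 8.

8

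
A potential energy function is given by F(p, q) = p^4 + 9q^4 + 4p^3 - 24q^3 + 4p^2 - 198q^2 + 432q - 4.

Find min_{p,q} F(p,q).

-1705

F(p,q) separates as A(p) + B(q) − 4, so its minimum is min A + min B − 4.
A'(p) = 4p(p + 1)(p + 2) vanishes at p ∈ {-2, -1, 0}; B'(q) = 36(q - 4)(q - 1)(q + 3) vanishes at q ∈ {-3, 1, 4}.
Local minima of A (where A''>0): A(-2)=0, A(0)=0. Local minima of B: B(-3)=-1701, B(4)=-672.
So the global minimum of F is A(-2) + B(-3) − 4 = 0 − 1701 − 4 = -1705, attained at (-2, -3).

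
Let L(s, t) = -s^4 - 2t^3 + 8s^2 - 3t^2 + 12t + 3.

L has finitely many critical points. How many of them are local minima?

L separates as a function of s plus a function of t, so ∇L=0 decouples.
∂L/∂s = -4s(s - 2)(s + 2) = 0 at s ∈ {-2, 0, 2}; ∂L/∂t = -6(t - 1)(t + 2) = 0 at t ∈ {-2, 1}.
The Hessian is diagonal: diag(L_ss, L_tt). Second derivatives: L_ss(-2)=-32, L_ss(0)=16, L_ss(2)=-32; L_tt(-2)=18, L_tt(1)=-18.
Local minima occur where both diagonal entries positive: (0, -2). Count: 1.

1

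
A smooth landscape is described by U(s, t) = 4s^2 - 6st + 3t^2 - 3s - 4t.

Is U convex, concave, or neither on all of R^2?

convex

U is quadratic, so its Hessian is the constant matrix H = [[8, -6], [-6, 6]].
det(H) = 12, tr(H) = 14.
det(H) > 0 and tr(H) > 0, so H is positive definite everywhere: convex.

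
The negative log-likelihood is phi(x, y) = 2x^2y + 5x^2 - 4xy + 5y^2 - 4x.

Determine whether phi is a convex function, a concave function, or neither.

neither

The term 2x^2y is cubic, so the Hessian is not constant.
∂²phi/∂x² = 4y + 10, which takes both signs as y varies (negative for sufficiently negative y). A diagonal entry of the Hessian changing sign means the Hessian is neither positive- nor negative-semidefinite on all of R^2.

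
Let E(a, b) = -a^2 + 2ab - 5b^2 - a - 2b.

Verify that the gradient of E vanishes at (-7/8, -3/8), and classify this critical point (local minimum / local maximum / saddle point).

local maximum

∇E = (-2a + 2b - 1, 2a - 10b - 2); substituting (-7/8, -3/8) gives ∇E = (0, 0), so (-7/8, -3/8) is indeed a critical point.
The Hessian of E is constant: H = [[-2, 2], [2, -10]].
det(H) = (-2)·(-10) − 2² = 16.
det(H) > 0 and tr(H) = -12 < 0, so H is negative definite and the point is a local maximum.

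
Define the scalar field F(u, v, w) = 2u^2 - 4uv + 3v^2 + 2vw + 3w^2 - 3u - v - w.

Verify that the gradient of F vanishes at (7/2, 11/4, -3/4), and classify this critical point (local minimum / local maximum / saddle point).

local minimum

∇F = (4u - 4v - 3, -4u + 6v + 2w - 1, 2v + 6w - 1); substituting (7/2, 11/4, -3/4) gives ∇F = (0, 0, 0), so (7/2, 11/4, -3/4) is indeed a critical point.
The Hessian is constant: H = [[4, -4, 0], [-4, 6, 2], [0, 2, 6]].
Leading principal minors: Δ₁ = 4, Δ₂ = 8, Δ₃ = 32.
All leading minors are positive, so H is positive definite: a local minimum.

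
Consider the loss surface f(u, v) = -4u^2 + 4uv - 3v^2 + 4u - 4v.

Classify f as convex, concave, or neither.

f is quadratic, so its Hessian is the constant matrix H = [[-8, 4], [4, -6]].
det(H) = 32, tr(H) = -14.
det(H) > 0 and tr(H) < 0, so H is negative definite everywhere: concave.

concave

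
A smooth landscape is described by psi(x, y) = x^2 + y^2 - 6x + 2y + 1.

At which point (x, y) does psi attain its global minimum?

psi(x,y) separates as P(x) + Q(y) + 1, so its minimum is min P + min Q + 1.
P'(x) = 2x - 6 vanishes at x ∈ {3}; Q'(y) = 2y + 2 vanishes at y ∈ {-1}.
Local minima of P (where P''>0): P(3)=-9. Local minima of Q: Q(-1)=-1.
So the global minimum of psi is P(3) + Q(-1) + 1 = -9 − 1 + 1 = -9, attained at (3, -1).

(3, -1)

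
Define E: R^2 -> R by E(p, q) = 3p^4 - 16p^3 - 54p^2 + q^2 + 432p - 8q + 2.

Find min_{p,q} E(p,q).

E(p,q) separates as A(p) + B(q) + 2, so its minimum is min A + min B + 2.
A'(p) = 12(p - 4)(p - 3)(p + 3) vanishes at p ∈ {-3, 3, 4}; B'(q) = 2q - 8 vanishes at q ∈ {4}.
Local minima of A (where A''>0): A(-3)=-1107, A(4)=608. Local minima of B: B(4)=-16.
So the global minimum of E is A(-3) + B(4) + 2 = -1107 − 16 + 2 = -1121, attained at (-3, 4).

-1121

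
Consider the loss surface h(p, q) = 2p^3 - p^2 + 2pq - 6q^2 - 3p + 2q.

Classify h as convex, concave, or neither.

The term 2p^3 is cubic, so the Hessian is not constant.
∂²h/∂p² = 12p - 2, which takes both signs as p varies (negative for sufficiently negative p). A diagonal entry of the Hessian changing sign means the Hessian is neither positive- nor negative-semidefinite on all of R^2.

neither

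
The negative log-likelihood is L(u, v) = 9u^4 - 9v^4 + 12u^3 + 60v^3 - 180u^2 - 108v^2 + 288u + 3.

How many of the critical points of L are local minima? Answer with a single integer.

L separates as a function of u plus a function of v, so ∇L=0 decouples.
∂L/∂u = 36(u - 2)(u - 1)(u + 4) = 0 at u ∈ {-4, 1, 2}; ∂L/∂v = -36v(v - 3)(v - 2) = 0 at v ∈ {0, 2, 3}.
The Hessian is diagonal: diag(L_uu, L_vv). Second derivatives: L_uu(-4)=1080, L_uu(1)=-180, L_uu(2)=216; L_vv(0)=-216, L_vv(2)=72, L_vv(3)=-108.
Local minima occur where both diagonal entries positive: (-4, 2), (2, 2). Count: 2.

2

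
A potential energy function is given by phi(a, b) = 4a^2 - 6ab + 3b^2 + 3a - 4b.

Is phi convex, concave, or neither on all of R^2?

phi is quadratic, so its Hessian is the constant matrix H = [[8, -6], [-6, 6]].
det(H) = 12, tr(H) = 14.
det(H) > 0 and tr(H) > 0, so H is positive definite everywhere: convex.

convex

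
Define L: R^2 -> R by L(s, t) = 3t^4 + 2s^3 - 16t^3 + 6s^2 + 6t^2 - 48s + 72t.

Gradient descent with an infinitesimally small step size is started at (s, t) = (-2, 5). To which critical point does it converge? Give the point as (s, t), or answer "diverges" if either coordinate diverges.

L is separable, so gradient descent decouples: s follows -∂L/∂s, t follows -∂L/∂t.
∂L/∂s = 6(s - 2)(s + 4); at s=-2 this is -48, so s increases.
∂L/∂t = 12(t - 3)(t - 2)(t + 1); at t=5 this is 432, so t decreases.
s converges to its nearest critical value 2 (a local min of the s-part); t converges to 3. The iterate converges to (2, 3).

(2, 3)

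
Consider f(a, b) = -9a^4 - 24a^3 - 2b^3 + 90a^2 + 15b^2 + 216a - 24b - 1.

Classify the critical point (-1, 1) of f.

local minimum

The mixed partial ∂²f/∂a∂b is 0, so the Hessian at any point is diag(f_aa, f_bb) = diag(36(-3a^2 - 4a + 5), 6(-2b + 5)).
At (-1, 1): H = diag(216, 18).
Both eigenvalues are positive, so H is positive definite: a local minimum.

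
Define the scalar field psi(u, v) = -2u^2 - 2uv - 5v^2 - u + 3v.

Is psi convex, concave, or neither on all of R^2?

psi is quadratic, so its Hessian is the constant matrix H = [[-4, -2], [-2, -10]].
det(H) = 36, tr(H) = -14.
det(H) > 0 and tr(H) < 0, so H is negative definite everywhere: concave.

concave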